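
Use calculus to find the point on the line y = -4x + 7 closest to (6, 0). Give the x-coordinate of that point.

2

Minimize D(x)^2 = (x - 6)^2 + (-4x + 7)^2.
d/dx[D^2] = 2(x - 6) + 2·(-4)·(-4x + 7) = 0 ⇒ x = 2.
Then y = -1 and the distance is √(17) ≈ 4.1231.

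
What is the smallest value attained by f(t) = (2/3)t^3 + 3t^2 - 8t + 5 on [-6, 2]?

Differentiating, f'(t) = 2t^2 + 6t - 8; which vanishes at t = -4 and t = 1.
Candidates: f(-6) = 17; f(-4) = 127/3; f(1) = 2/3; f(2) = 19/3.
So the minimum is f(1) = 2/3.

2/3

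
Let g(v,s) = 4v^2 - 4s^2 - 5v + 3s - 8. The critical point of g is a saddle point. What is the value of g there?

-9

∂g/∂v = 8v - 5 = 0 and ∂g/∂s = -8s + 3 = 0, so (v, s) = (5/8, 3/8).
The Hessian has g_{vv} = 8, g_{ss} = -8, g_{vs} = 0, giving D = -64 < 0, so the point is a saddle point.
g(5/8, 3/8) = -9.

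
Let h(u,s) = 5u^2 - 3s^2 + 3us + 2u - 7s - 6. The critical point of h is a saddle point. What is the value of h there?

∂h/∂u = 10u + 3s + 2 = 0 and ∂h/∂s = 3u - 6s - 7 = 0, so (u, s) = (3/23, -76/69).
The Hessian has h_{uu} = 10, h_{ss} = -6, h_{us} = 3, giving D = -69 < 0, so the point is a saddle point.
h(3/23, -76/69) = -139/69.

-139/69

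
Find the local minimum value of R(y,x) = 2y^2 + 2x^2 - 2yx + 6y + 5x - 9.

-145/6

∂R/∂y = 4y - 2x + 6 = 0 and ∂R/∂x = -2y + 4x + 5 = 0, so (y, x) = (-17/6, -8/3).
The Hessian has R_{yy} = 4, R_{xx} = 4, R_{yx} = -2, giving D = 12 > 0 with R_{yy} > 0, so the point is a local minimum.
R(-17/6, -8/3) = -145/6.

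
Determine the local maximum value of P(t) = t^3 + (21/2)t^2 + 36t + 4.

P'(t) = 3t^2 + 21t + 36 = 0 at t = -4, -3.
Since P''(t) = 6t + 21, we get P''(-4) = -3 < 0 ⇒ local maximum; P''(-3) = 3 > 0 ⇒ local minimum.
So the local maximum value is P(-4) = -36.

-36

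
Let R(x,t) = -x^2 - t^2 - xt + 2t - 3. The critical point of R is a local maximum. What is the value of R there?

-5/3

∂R/∂x = -2x - t = 0 and ∂R/∂t = -x - 2t + 2 = 0, so (x, t) = (-2/3, 4/3).
The Hessian has R_{xx} = -2, R_{tt} = -2, R_{xt} = -1, giving D = 3 > 0 with R_{xx} < 0, so the point is a local maximum.
R(-2/3, 4/3) = -5/3.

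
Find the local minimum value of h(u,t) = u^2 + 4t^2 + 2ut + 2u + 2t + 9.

8

∂h/∂u = 2u + 2t + 2 = 0 and ∂h/∂t = 2u + 8t + 2 = 0, so (u, t) = (-1, 0).
The Hessian has h_{uu} = 2, h_{tt} = 8, h_{ut} = 2, giving D = 12 > 0 with h_{uu} > 0, so the point is a local minimum.
h(-1, 0) = 8.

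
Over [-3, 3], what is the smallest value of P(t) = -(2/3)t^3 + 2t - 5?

-17

The derivative is -2t^2 + 2, which vanishes at t = -1 and t = 1.
Evaluating at the critical points and endpoints: P(-3) = 7, P(-1) = -19/3, P(1) = -11/3, P(3) = -17.
Hence the absolute minimum is -17 at t = 3.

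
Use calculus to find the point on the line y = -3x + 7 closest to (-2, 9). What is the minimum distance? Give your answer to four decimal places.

Minimize D(x)^2 = (x + 2)^2 + (-3x - 2)^2.
d/dx[D^2] = 2(x + 2) + 2·(-3)·(-3x - 2) = 0 ⇒ x = -4/5.
Then y = 47/5 and the distance is √(8/5) ≈ 1.2649.

1.2649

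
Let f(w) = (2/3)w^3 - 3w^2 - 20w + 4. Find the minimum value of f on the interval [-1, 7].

-263/3

The derivative is 2w^2 - 6w - 20, whose only zero in [-1, 7] is w = 5.
Candidates: f(-1) = 61/3; f(5) = -263/3; f(7) = -163/3.
So the minimum is f(5) = -263/3.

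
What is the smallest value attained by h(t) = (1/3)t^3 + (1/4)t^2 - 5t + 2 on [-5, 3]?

Differentiating, h'(t) = t^2 + (1/2)t - 5; which vanishes at t = -5/2 and t = 2.
Evaluating at the critical points and endpoints: h(-5) = -101/12, h(-5/2) = 521/48, h(2) = -13/3, h(3) = -7/4.
So the minimum is h(-5) = -101/12.

-101/12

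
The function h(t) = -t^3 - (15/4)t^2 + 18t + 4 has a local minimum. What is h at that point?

-64

Critical points: h'(t) = -3t^2 - (15/2)t + 18 vanishes at t = -4, 3/2.
h''(t) = -6t - 15/2. h''(-4) = 33/2 > 0 ⇒ local minimum; h''(3/2) = -33/2 < 0 ⇒ local maximum.
The local minimum is h(-4) = -64.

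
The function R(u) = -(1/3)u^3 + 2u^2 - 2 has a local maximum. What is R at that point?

26/3

R'(u) = -u^2 + 4u. Setting R'(u) = 0 gives u ∈ {0, 4}.
Second-derivative test with R''(u) = -2u + 4: R''(0) = 4 > 0 ⇒ local minimum; R''(4) = -4 < 0 ⇒ local maximum.
So the local maximum value is R(4) = 26/3.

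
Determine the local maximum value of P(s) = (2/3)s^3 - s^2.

Critical points: P'(s) = 2s^2 - 2s vanishes at s = 0, 1.
P''(s) = 4s - 2. P''(0) = -2 < 0 ⇒ local maximum; P''(1) = 2 > 0 ⇒ local minimum.
The local maximum is P(0) = 0.

0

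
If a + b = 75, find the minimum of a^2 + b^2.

5625/2

With a + b = 75, a^2 + b^2 = a^2 + (75 − a)^2.
The derivative 2a − 2(75 − a) = 4a − 150 vanishes at a = 75/2; second derivative 4 > 0, a minimum.
The minimum is 2·(75/2)^2 = 5625/2.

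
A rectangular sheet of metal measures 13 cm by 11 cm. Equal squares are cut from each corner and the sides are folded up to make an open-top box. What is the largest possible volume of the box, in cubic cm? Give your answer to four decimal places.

126.0104

With cut size x, the volume is V(x) = x(13 − 2x)(11 − 2x) for 0 < x < 5.5.
V'(x) = 12x^2 − 96x + 143. Setting V'(x) = 0 gives x ≈ 1.9793 (the root in (0, 5.5)).
V''(x) = 24x − 96 is negative there, so this is the maximum; V ≈ 126.0104.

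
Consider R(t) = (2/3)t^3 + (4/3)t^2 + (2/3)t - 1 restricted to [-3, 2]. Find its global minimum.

-9

The derivative is 2t^2 + (8/3)t + 2/3, which vanishes at t = -1 and t = -1/3.
Compare values at every candidate in [-3, 2]: R(-3) = -9, R(-1) = -1, R(-1/3) = -89/81, R(2) = 11.
Hence the absolute minimum is -9 at t = -3.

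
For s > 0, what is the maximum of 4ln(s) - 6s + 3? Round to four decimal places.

-2.6219

R'(s) = 4/s − 6 = 0 gives s = 2/3.
R''(s) = -4/s², which is negative for s > 0, so this is a local maximum.
R(2/3) = 4·ln(2/3) - 4 + 3 ≈ -2.6219.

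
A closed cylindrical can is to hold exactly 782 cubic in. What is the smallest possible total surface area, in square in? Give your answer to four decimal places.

With radius r and height h, πr²h = 782 so h = 782/(πr²), and S(r) = 2πr² + 2πrh = 2πr² + 2·782/r.
S'(r) = 4πr − 2·782/r² = 0 ⇒ r³ = 782/(2π), so r ≈ 4.9928 and h = 2r ≈ 9.9856.
S''(r) = 4π + 4·782/r³ > 0, so this is the minimum; S ≈ 469.8787.

469.8787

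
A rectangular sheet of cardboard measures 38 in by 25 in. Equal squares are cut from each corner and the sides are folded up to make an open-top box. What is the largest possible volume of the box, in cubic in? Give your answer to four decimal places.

With cut size x, the volume is V(x) = x(38 − 2x)(25 − 2x) for 0 < x < 12.5.
V'(x) = 12x^2 − 252x + 950. Setting V'(x) = 0 gives x ≈ 4.9248 (the root in (0, 12.5)).
V''(x) = 24x − 252 is negative there, so this is the maximum; V ≈ 2100.3771.

2100.3771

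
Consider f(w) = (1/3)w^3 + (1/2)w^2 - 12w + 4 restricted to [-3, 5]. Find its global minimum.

-37/2

f'(w) = w^2 + w - 12, whose only zero in [-3, 5] is w = 3.
Evaluating at the critical points and endpoints: f(-3) = 71/2, f(3) = -37/2, f(5) = -11/6.
So the minimum is f(3) = -37/2.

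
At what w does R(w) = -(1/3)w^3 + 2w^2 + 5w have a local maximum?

Critical points: R'(w) = -w^2 + 4w + 5 vanishes at w = -1, 5.
R''(w) = -2w + 4. R''(-1) = 6 > 0 ⇒ local minimum; R''(5) = -6 < 0 ⇒ local maximum.
Thus R has its local maximum at w = 5, with value 100/3.

5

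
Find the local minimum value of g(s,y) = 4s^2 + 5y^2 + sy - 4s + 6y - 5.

-643/79

∂g/∂s = 8s + y - 4 = 0 and ∂g/∂y = s + 10y + 6 = 0, so (s, y) = (46/79, -52/79).
The Hessian has g_{ss} = 8, g_{yy} = 10, g_{sy} = 1, giving D = 79 > 0 with g_{ss} > 0, so the point is a local minimum.
g(46/79, -52/79) = -643/79.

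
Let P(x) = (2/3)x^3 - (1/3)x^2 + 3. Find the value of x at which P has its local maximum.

P'(x) = 2x^2 - (2/3)x = 0 at x = 0, 1/3.
Second-derivative test with P''(x) = 4x - 2/3: P''(0) = -2/3 < 0 ⇒ local maximum; P''(1/3) = 2/3 > 0 ⇒ local minimum.
Thus P has its local maximum at x = 0, with value 3.

0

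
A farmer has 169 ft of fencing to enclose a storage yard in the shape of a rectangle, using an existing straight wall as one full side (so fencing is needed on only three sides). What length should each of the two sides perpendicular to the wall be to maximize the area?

Let the sides perpendicular to the wall have length x and the parallel side y, so 2x + y = 169 and the area is A = xy = x(169 − 2x).
A'(x) = 169 − 4x = 0 gives x = 169/4, and A''(x) = −4 < 0 confirms a maximum.
Then y = 169 − 2·169/4 = 169/2 and A = 28561/8.

169/4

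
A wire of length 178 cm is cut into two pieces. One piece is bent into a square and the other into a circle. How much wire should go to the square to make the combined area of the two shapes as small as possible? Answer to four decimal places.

Let x be the length used for the square. Square side x/4; circle radius (178−x)/(2π).
A(x) = (x/4)² + π·((178−x)/(2π))² = x²/16 + (178−x)²/(4π) for 0 ≤ x ≤ 178. A'(x) = x/8 − (178−x)/(2π) = 0 gives x = 4·178/(π+4) ≈ 99.6976.
A'' = 1/8 + 1/(2π) > 0, so this gives the minimum combined area; x ≈ 99.6976 cm to the square.

99.6976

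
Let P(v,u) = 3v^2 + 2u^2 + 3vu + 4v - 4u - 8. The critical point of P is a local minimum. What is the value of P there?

∂P/∂v = 6v + 3u + 4 = 0 and ∂P/∂u = 3v + 4u - 4 = 0, so (v, u) = (-28/15, 12/5).
The Hessian has P_{vv} = 6, P_{uu} = 4, P_{vu} = 3, giving D = 15 > 0 with P_{vv} > 0, so the point is a local minimum.
P(-28/15, 12/5) = -248/15.

-248/15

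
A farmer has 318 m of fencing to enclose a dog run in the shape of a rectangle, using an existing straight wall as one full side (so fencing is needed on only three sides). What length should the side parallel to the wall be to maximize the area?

Let the sides perpendicular to the wall have length x and the parallel side y, so 2x + y = 318 and the area is A = xy = x(318 − 2x).
A'(x) = 318 − 4x = 0 gives x = 159/2, and A''(x) = −4 < 0 confirms a maximum.
Then y = 318 − 2·159/2 = 159 and A = 25281/2.

159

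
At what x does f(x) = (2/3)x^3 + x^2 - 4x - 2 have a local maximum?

-2

Critical points: f'(x) = 2x^2 + 2x - 4 vanishes at x = -2, 1.
f''(x) = 4x + 2. f''(-2) = -6 < 0 ⇒ local maximum; f''(1) = 6 > 0 ⇒ local minimum.
The local maximum is f(-2) = 14/3.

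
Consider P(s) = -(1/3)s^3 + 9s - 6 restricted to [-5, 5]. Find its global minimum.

-24

P'(s) = -s^2 + 9, which vanishes at s = -3 and s = 3.
Candidates: P(-5) = -28/3; P(-3) = -24; P(3) = 12; P(5) = -8/3.
So the minimum is P(-3) = -24.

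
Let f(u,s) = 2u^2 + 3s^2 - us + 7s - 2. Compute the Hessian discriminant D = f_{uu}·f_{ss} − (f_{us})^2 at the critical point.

23

∂f/∂u = 4u - s = 0 and ∂f/∂s = -u + 6s + 7 = 0, so (u, s) = (-7/23, -28/23).
The Hessian has f_{uu} = 4, f_{ss} = 6, f_{us} = -1, giving D = 23 > 0 with f_{uu} > 0, so the point is a local minimum.
D = (4)·(6) − (-1)^2 = 23.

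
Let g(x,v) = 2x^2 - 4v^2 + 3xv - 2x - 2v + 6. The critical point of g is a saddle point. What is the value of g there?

∂g/∂x = 4x + 3v - 2 = 0 and ∂g/∂v = 3x - 8v - 2 = 0, so (x, v) = (22/41, -2/41).
The Hessian has g_{xx} = 4, g_{vv} = -8, g_{xv} = 3, giving D = -41 < 0, so the point is a saddle point.
g(22/41, -2/41) = 226/41.

226/41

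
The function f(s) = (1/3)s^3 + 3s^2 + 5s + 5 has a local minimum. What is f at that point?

8/3

f'(s) = s^2 + 6s + 5. Setting f'(s) = 0 gives s ∈ {-5, -1}.
Second-derivative test with f''(s) = 2s + 6: f''(-5) = -4 < 0 ⇒ local maximum; f''(-1) = 4 > 0 ⇒ local minimum.
The local minimum is f(-1) = 8/3.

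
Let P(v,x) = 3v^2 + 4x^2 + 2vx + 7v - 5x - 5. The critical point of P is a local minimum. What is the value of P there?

-51/4

∂P/∂v = 6v + 2x + 7 = 0 and ∂P/∂x = 2v + 8x - 5 = 0, so (v, x) = (-3/2, 1).
The Hessian has P_{vv} = 6, P_{xx} = 8, P_{vx} = 2, giving D = 44 > 0 with P_{vv} > 0, so the point is a local minimum.
P(-3/2, 1) = -51/4.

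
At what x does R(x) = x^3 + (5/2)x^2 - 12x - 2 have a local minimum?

Critical points: R'(x) = 3x^2 + 5x - 12 vanishes at x = -3, 4/3.
Second-derivative test with R''(x) = 6x + 5: R''(-3) = -13 < 0 ⇒ local maximum; R''(4/3) = 13 > 0 ⇒ local minimum.
So the local minimum value is R(4/3) = -302/27.

4/3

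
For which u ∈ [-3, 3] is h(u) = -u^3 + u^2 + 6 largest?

-3

The derivative is -3u^2 + 2u, which vanishes at u = 0 and u = 2/3.
Candidates: h(-3) = 42; h(0) = 6; h(2/3) = 166/27; h(3) = -12.
So the maximum is h(-3) = 42.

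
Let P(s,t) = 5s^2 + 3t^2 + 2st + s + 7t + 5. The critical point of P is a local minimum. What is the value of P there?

∂P/∂s = 10s + 2t + 1 = 0 and ∂P/∂t = 2s + 6t + 7 = 0, so (s, t) = (1/7, -17/14).
The Hessian has P_{ss} = 10, P_{tt} = 6, P_{st} = 2, giving D = 56 > 0 with P_{ss} > 0, so the point is a local minimum.
P(1/7, -17/14) = 23/28.

23/28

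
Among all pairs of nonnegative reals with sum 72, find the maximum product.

1296

With x + y = 72, the product is P(x) = x(72 − x).
P'(x) = 72 − 2x = 0 gives x = 36; P'' = −2 < 0, so this is the maximum.
P = 36·36 = 1296.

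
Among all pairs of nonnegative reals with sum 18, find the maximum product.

With x + y = 18, the product is P(x) = x(18 − x).
P'(x) = 18 − 2x = 0 gives x = 9; P'' = −2 < 0, so this is the maximum.
P = 9·9 = 81.

81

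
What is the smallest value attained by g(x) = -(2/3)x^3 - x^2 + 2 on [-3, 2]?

-22/3

The derivative is -2x^2 - 2x, which vanishes at x = -1 and x = 0.
Evaluating at the critical points and endpoints: g(-3) = 11; g(-1) = 5/3; g(0) = 2; g(2) = -22/3.
The minimum over the interval is -22/3, attained at x = 2.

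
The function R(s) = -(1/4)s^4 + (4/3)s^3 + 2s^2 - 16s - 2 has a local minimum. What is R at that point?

-58/3

R'(s) = -s^3 + 4s^2 + 4s - 16 = 0 at s = -2, 2, 4.
Second-derivative test with R''(s) = -3s^2 + 8s + 4: R''(-2) = -24 < 0 ⇒ local maximum; R''(2) = 8 > 0 ⇒ local minimum; R''(4) = -12 < 0 ⇒ local maximum.
Thus R has its local minimum at s = 2, with value -58/3.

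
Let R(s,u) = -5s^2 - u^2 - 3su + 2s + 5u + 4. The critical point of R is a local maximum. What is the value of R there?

∂R/∂s = -10s - 3u + 2 = 0 and ∂R/∂u = -3s - 2u + 5 = 0, so (s, u) = (-1, 4).
The Hessian has R_{ss} = -10, R_{uu} = -2, R_{su} = -3, giving D = 11 > 0 with R_{ss} < 0, so the point is a local maximum.
R(-1, 4) = 13.

13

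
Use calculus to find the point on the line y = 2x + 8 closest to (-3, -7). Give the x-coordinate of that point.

Minimize D(x)^2 = (x + 3)^2 + (2x + 15)^2.
d/dx[D^2] = 2(x + 3) + 2·2·(2x + 15) = 0 ⇒ x = -33/5.
Then y = -26/5 and the distance is √(81/5) ≈ 4.0249.

-33/5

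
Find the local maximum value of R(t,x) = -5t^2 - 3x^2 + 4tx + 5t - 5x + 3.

58/11

∂R/∂t = -10t + 4x + 5 = 0 and ∂R/∂x = 4t - 6x - 5 = 0, so (t, x) = (5/22, -15/22).
The Hessian has R_{tt} = -10, R_{xx} = -6, R_{tx} = 4, giving D = 44 > 0 with R_{tt} < 0, so the point is a local maximum.
R(5/22, -15/22) = 58/11.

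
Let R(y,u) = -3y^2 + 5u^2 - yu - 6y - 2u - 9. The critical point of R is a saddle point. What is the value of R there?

-369/61

∂R/∂y = -6y - u - 6 = 0 and ∂R/∂u = -y + 10u - 2 = 0, so (y, u) = (-62/61, 6/61).
The Hessian has R_{yy} = -6, R_{uu} = 10, R_{yu} = -1, giving D = -61 < 0, so the point is a saddle point.
R(-62/61, 6/61) = -369/61.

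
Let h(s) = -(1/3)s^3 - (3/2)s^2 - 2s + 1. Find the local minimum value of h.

5/3

Critical points: h'(s) = -s^2 - 3s - 2 vanishes at s = -2, -1.
Since h''(s) = -2s - 3, we get h''(-2) = 1 > 0 ⇒ local minimum; h''(-1) = -1 < 0 ⇒ local maximum.
Thus h has its local minimum at s = -2, with value 5/3.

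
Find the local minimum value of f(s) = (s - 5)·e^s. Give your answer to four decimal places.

By the product rule, f'(s) = (s - 4)·e^s. Since e^s > 0, the only critical point is s = 4.
f''(4) has the same sign as 1 > 0, so this is a local minimum.
f(4) = (-1)·e^(4) ≈ -54.5982.

-54.5982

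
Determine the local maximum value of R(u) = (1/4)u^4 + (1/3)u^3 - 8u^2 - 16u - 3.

R'(u) = u^3 + u^2 - 16u - 16 = 0 at u = -4, -1, 4.
Second-derivative test with R''(u) = 3u^2 + 2u - 16: R''(-4) = 24 > 0 ⇒ local minimum; R''(-1) = -15 < 0 ⇒ local maximum; R''(4) = 40 > 0 ⇒ local minimum.
Thus R has its local maximum at u = -1, with value 59/12.

59/12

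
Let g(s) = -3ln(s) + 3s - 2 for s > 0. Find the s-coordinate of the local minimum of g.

g'(s) = -3/s + 3 = 0 gives s = 1.
g''(s) = 3/s², which is positive for s > 0, so this is a local minimum.
g(1) = -3·ln(1) + 3 - 2 ≈ 1.0000.

1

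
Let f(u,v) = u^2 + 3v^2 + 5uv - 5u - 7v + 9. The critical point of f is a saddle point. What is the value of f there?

∂f/∂u = 2u + 5v - 5 = 0 and ∂f/∂v = 5u + 6v - 7 = 0, so (u, v) = (5/13, 11/13).
The Hessian has f_{uu} = 2, f_{vv} = 6, f_{uv} = 5, giving D = -13 < 0, so the point is a saddle point.
f(5/13, 11/13) = 66/13.

66/13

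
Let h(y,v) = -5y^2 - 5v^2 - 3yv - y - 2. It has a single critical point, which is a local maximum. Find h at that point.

-177/91

∂h/∂y = -10y - 3v - 1 = 0 and ∂h/∂v = -3y - 10v = 0, so (y, v) = (-10/91, 3/91).
The Hessian has h_{yy} = -10, h_{vv} = -10, h_{yv} = -3, giving D = 91 > 0 with h_{yy} < 0, so the point is a local maximum.
h(-10/91, 3/91) = -177/91.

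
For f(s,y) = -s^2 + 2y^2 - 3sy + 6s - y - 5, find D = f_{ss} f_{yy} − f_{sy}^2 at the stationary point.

∂f/∂s = -2s - 3y + 6 = 0 and ∂f/∂y = -3s + 4y - 1 = 0, so (s, y) = (21/17, 20/17).
The Hessian has f_{ss} = -2, f_{yy} = 4, f_{sy} = -3, giving D = -17 < 0, so the point is a saddle point.
D = (-2)·(4) − (-3)^2 = -17.

-17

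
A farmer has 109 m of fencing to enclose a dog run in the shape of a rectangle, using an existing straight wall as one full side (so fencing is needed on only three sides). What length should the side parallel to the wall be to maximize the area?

109/2

Let the sides perpendicular to the wall have length x and the parallel side y, so 2x + y = 109 and the area is A = xy = x(109 − 2x).
A'(x) = 109 − 4x = 0 gives x = 109/4, and A''(x) = −4 < 0 confirms a maximum.
Then y = 109 − 2·109/4 = 109/2 and A = 11881/8.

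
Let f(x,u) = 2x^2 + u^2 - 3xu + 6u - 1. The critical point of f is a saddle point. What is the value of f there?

71

∂f/∂x = 4x - 3u = 0 and ∂f/∂u = -3x + 2u + 6 = 0, so (x, u) = (18, 24).
The Hessian has f_{xx} = 4, f_{uu} = 2, f_{xu} = -3, giving D = -1 < 0, so the point is a saddle point.
f(18, 24) = 71.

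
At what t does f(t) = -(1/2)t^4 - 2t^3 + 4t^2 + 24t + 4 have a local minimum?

Critical points: f'(t) = -2t^3 - 6t^2 + 8t + 24 vanishes at t = -3, -2, 2.
Second-derivative test with f''(t) = -6t^2 - 12t + 8: f''(-3) = -10 < 0 ⇒ local maximum; f''(-2) = 8 > 0 ⇒ local minimum; f''(2) = -40 < 0 ⇒ local maximum.
Thus f has its local minimum at t = -2, with value -20.

-2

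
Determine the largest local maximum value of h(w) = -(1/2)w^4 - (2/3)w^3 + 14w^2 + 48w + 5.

h'(w) = -2w^3 - 2w^2 + 28w + 48 = 0 at w = -3, -2, 4.
Second-derivative test with h''(w) = -6w^2 - 4w + 28: h''(-3) = -14 < 0 ⇒ local maximum; h''(-2) = 12 > 0 ⇒ local minimum; h''(4) = -84 < 0 ⇒ local maximum.
So the largest local maximum value is h(4) = 751/3.

751/3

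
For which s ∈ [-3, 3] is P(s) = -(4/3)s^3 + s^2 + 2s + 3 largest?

-3

The derivative is -4s^2 + 2s + 2, which vanishes at s = -1/2 and s = 1.
Compare values at every candidate in [-3, 3]: P(-3) = 42, P(-1/2) = 29/12, P(1) = 14/3, P(3) = -18.
The maximum over the interval is 42, attained at s = -3.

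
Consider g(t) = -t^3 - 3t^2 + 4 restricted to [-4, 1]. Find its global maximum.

20

Differentiating, g'(t) = -3t^2 - 6t; which vanishes at t = -2 and t = 0.
Evaluating at the critical points and endpoints: g(-4) = 20; g(-2) = 0; g(0) = 4; g(1) = 0.
So the maximum is g(-4) = 20.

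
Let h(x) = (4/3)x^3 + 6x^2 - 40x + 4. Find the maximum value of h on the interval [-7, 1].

Differentiating, h'(x) = 4x^2 + 12x - 40; whose only zero in [-7, 1] is x = -5.
Candidates: h(-7) = 362/3; h(-5) = 562/3; h(1) = -86/3.
So the maximum is h(-5) = 562/3.

562/3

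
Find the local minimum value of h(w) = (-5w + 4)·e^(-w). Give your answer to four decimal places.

-0.8265

Differentiating with the product rule gives h'(w) = (5w - 9)·e^(-w). Since e^(-w) > 0, the only critical point is w = 9/5.
h''(9/5) has the same sign as 5 > 0, so this is a local minimum.
h(9/5) = (-5)·e^(-9/5) ≈ -0.8265.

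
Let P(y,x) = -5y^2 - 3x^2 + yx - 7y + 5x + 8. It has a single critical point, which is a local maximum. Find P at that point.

∂P/∂y = -10y + x - 7 = 0 and ∂P/∂x = y - 6x + 5 = 0, so (y, x) = (-37/59, 43/59).
The Hessian has P_{yy} = -10, P_{xx} = -6, P_{yx} = 1, giving D = 59 > 0 with P_{yy} < 0, so the point is a local maximum.
P(-37/59, 43/59) = 709/59.

709/59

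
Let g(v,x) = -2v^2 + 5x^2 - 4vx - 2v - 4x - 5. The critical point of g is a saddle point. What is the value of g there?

-65/14

∂g/∂v = -4v - 4x - 2 = 0 and ∂g/∂x = -4v + 10x - 4 = 0, so (v, x) = (-9/14, 1/7).
The Hessian has g_{vv} = -4, g_{xx} = 10, g_{vx} = -4, giving D = -56 < 0, so the point is a saddle point.
g(-9/14, 1/7) = -65/14.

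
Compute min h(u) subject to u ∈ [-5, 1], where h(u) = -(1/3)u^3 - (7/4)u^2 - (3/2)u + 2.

-19/12

h'(u) = -u^2 - (7/2)u - 3/2, which vanishes at u = -3 and u = -1/2.
Evaluating at the critical points and endpoints: h(-5) = 89/12, h(-3) = -1/4, h(-1/2) = 113/48, h(1) = -19/12.
So the minimum is h(1) = -19/12.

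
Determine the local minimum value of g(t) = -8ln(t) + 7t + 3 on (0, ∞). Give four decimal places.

9.9317

g'(t) = -8/t + 7 = 0 gives t = 8/7.
g''(t) = 8/t², which is positive for t > 0, so this is a local minimum.
g(8/7) = -8·ln(8/7) + 8 + 3 ≈ 9.9317.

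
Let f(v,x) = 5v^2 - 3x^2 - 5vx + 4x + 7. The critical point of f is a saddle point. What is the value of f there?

135/17

∂f/∂v = 10v - 5x = 0 and ∂f/∂x = -5v - 6x + 4 = 0, so (v, x) = (4/17, 8/17).
The Hessian has f_{vv} = 10, f_{xx} = -6, f_{vx} = -5, giving D = -85 < 0, so the point is a saddle point.
f(4/17, 8/17) = 135/17.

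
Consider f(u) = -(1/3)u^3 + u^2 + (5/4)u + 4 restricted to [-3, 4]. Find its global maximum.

f'(u) = -u^2 + 2u + 5/4, which vanishes at u = -1/2 and u = 5/2.
Compare values at every candidate in [-3, 4]: f(-3) = 73/4; f(-1/2) = 11/3; f(5/2) = 49/6; f(4) = 11/3.
The maximum over the interval is 73/4, attained at u = -3.

73/4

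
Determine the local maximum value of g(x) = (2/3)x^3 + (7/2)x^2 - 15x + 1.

481/6

Critical points: g'(x) = 2x^2 + 7x - 15 vanishes at x = -5, 3/2.
Since g''(x) = 4x + 7, we get g''(-5) = -13 < 0 ⇒ local maximum; g''(3/2) = 13 > 0 ⇒ local minimum.
Thus g has its local maximum at x = -5, with value 481/6.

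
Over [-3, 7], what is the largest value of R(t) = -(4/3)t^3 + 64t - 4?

500/3

Differentiating, R'(t) = -4t^2 + 64; whose only zero in [-3, 7] is t = 4.
Compare values at every candidate in [-3, 7]: R(-3) = -160, R(4) = 500/3, R(7) = -40/3.
So the maximum is R(4) = 500/3.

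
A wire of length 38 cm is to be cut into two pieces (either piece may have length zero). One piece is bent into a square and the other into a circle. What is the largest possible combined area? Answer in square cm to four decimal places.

114.9099

Let x be the length used for the square. Square side x/4; circle radius (38−x)/(2π).
A(x) = (x/4)² + π·((38−x)/(2π))² = x²/16 + (38−x)²/(4π) for 0 ≤ x ≤ 38. A'(x) = x/8 − (38−x)/(2π) = 0 gives x = 4·38/(π+4) ≈ 21.2838.
A'' > 0, so the interior critical point is a minimum; the maximum is at an endpoint. A(0) = 114.9099 and A(38) = 90.2500, so the largest area is 114.9099.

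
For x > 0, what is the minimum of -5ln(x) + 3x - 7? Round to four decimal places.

-4.5541

f'(x) = -5/x + 3 = 0 gives x = 5/3.
f''(x) = 5/x², which is positive for x > 0, so this is a local minimum.
f(5/3) = -5·ln(5/3) + 5 - 7 ≈ -4.5541.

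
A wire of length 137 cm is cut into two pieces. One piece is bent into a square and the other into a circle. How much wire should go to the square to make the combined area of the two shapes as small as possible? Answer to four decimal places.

76.7336

Let x be the length used for the square. Square side x/4; circle radius (137−x)/(2π).
A(x) = (x/4)² + π·((137−x)/(2π))² = x²/16 + (137−x)²/(4π) for 0 ≤ x ≤ 137. A'(x) = x/8 − (137−x)/(2π) = 0 gives x = 4·137/(π+4) ≈ 76.7336.
A'' = 1/8 + 1/(2π) > 0, so this gives the minimum combined area; x ≈ 76.7336 cm to the square.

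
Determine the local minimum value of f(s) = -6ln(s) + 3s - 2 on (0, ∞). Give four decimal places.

f'(s) = -6/s + 3 = 0 gives s = 2.
f''(s) = 6/s², which is positive for s > 0, so this is a local minimum.
f(2) = -6·ln(2) + 6 - 2 ≈ -0.1589.

-0.1589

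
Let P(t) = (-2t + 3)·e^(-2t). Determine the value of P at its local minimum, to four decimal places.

P'(t) = (-2)·e^(-2t) + (-2t + 3)·(-2)·e^(-2t) = (4t - 8)·e^(-2t). Since e^(-2t) > 0, the only critical point is t = 2.
P''(2) has the same sign as 4 > 0, so this is a local minimum.
P(2) = (-1)·e^(-4) ≈ -0.0183.

-0.0183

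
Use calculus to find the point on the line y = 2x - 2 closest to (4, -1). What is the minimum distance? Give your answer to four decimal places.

3.1305

Minimize D(x)^2 = (x - 4)^2 + (2x - 1)^2.
d/dx[D^2] = 2(x - 4) + 2·2·(2x - 1) = 0 ⇒ x = 6/5.
Then y = 2/5 and the distance is √(49/5) ≈ 3.1305.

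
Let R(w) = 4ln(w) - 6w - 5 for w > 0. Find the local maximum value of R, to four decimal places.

-10.6219

R'(w) = 4/w − 6 = 0 gives w = 2/3.
R''(w) = -4/w², which is negative for w > 0, so this is a local maximum.
R(2/3) = 4·ln(2/3) - 4 - 5 ≈ -10.6219.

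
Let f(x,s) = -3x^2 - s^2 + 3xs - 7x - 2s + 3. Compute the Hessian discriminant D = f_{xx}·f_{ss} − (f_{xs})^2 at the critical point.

∂f/∂x = -6x + 3s - 7 = 0 and ∂f/∂s = 3x - 2s - 2 = 0, so (x, s) = (-20/3, -11).
The Hessian has f_{xx} = -6, f_{ss} = -2, f_{xs} = 3, giving D = 3 > 0 with f_{xx} < 0, so the point is a local maximum.
D = (-6)·(-2) − (3)^2 = 3.

3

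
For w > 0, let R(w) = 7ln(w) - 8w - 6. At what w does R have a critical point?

7/8

R'(w) = 7/w − 8 = 0 gives w = 7/8.
R''(w) = -7/w², which is negative for w > 0, so this is a local maximum.
R(7/8) = 7·ln(7/8) - 7 - 6 ≈ -13.9347.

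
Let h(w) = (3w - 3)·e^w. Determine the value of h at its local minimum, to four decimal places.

By the product rule, h'(w) = (3w)·e^w. Since e^w > 0, the only critical point is w = 0.
h''(0) has the same sign as 3 > 0, so this is a local minimum.
h(0) = (-3)·e^(0) ≈ -3.0000.

-3.0000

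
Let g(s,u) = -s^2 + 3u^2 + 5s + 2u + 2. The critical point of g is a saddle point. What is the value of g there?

95/12

∂g/∂s = -2s + 5 = 0 and ∂g/∂u = 6u + 2 = 0, so (s, u) = (5/2, -1/3).
The Hessian has g_{ss} = -2, g_{uu} = 6, g_{su} = 0, giving D = -12 < 0, so the point is a saddle point.
g(5/2, -1/3) = 95/12.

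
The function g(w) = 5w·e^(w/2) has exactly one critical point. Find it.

-2

By the product rule, g'(w) = ((5/2)w + 5)·e^(w/2). Since e^(w/2) > 0, the only critical point is w = -2.
g''(-2) has the same sign as 5/2 > 0, so this is a local minimum.
g(-2) = (-10)·e^(-1) ≈ -3.6788.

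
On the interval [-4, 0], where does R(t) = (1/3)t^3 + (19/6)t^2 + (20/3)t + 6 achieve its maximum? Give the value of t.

The derivative is t^2 + (19/3)t + 20/3, whose only zero in [-4, 0] is t = -4/3.
Compare values at every candidate in [-4, 0]: R(-4) = 26/3,  R(-4/3) = 158/81,  R(0) = 6.
Hence the absolute maximum is 26/3 at t = -4.

-4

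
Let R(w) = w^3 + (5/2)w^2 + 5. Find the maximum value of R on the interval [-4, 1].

R'(w) = 3w^2 + 5w, which vanishes at w = -5/3 and w = 0.
Candidates: R(-4) = -19,  R(-5/3) = 395/54,  R(0) = 5,  R(1) = 17/2.
Hence the absolute maximum is 17/2 at w = 1.

17/2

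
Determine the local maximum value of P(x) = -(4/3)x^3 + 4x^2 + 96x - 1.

P'(x) = -4x^2 + 8x + 96 = 0 at x = -4, 6.
Second-derivative test with P''(x) = -8x + 8: P''(-4) = 40 > 0 ⇒ local minimum; P''(6) = -40 < 0 ⇒ local maximum.
The local maximum is P(6) = 431.

431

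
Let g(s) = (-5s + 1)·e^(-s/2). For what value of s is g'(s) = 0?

11/5

g'(s) = (-5)·e^(-s/2) + (-5s + 1)·(-1/2)·e^(-s/2) = ((5/2)s - 11/2)·e^(-s/2). Since e^(-s/2) > 0, the only critical point is s = 11/5.
g''(11/5) has the same sign as 5/2 > 0, so this is a local minimum.
g(11/5) = (-10)·e^(-11/10) ≈ -3.3287.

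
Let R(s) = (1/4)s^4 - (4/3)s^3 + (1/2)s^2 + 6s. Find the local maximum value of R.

22/3

Critical points: R'(s) = s^3 - 4s^2 + s + 6 vanishes at s = -1, 2, 3.
Since R''(s) = 3s^2 - 8s + 1, we get R''(-1) = 12 > 0 ⇒ local minimum; R''(2) = -3 < 0 ⇒ local maximum; R''(3) = 4 > 0 ⇒ local minimum.
Thus R has its local maximum at s = 2, with value 22/3.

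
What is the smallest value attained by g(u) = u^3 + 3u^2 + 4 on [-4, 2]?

-12

The derivative is 3u^2 + 6u, which vanishes at u = -2 and u = 0.
Candidates: g(-4) = -12,  g(-2) = 8,  g(0) = 4,  g(2) = 24.
The minimum over the interval is -12, attained at u = -4.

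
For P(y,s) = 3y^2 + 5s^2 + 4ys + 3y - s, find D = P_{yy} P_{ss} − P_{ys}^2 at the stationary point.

44

∂P/∂y = 6y + 4s + 3 = 0 and ∂P/∂s = 4y + 10s - 1 = 0, so (y, s) = (-17/22, 9/22).
The Hessian has P_{yy} = 6, P_{ss} = 10, P_{ys} = 4, giving D = 44 > 0 with P_{yy} > 0, so the point is a local minimum.
D = (6)·(10) − (4)^2 = 44.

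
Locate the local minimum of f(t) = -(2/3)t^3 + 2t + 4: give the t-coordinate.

-1

f'(t) = -2t^2 + 2 = 0 at t = -1, 1.
f''(t) = -4t. f''(-1) = 4 > 0 ⇒ local minimum; f''(1) = -4 < 0 ⇒ local maximum.
The local minimum is f(-1) = 8/3.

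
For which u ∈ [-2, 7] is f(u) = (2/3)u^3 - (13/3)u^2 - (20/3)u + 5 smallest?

5

Differentiating, f'(u) = 2u^2 - (26/3)u - 20/3; which vanishes at u = -2/3 and u = 5.
Candidates: f(-2) = -13/3, f(-2/3) = 593/81, f(5) = -160/3, f(7) = -76/3.
So the minimum is f(5) = -160/3.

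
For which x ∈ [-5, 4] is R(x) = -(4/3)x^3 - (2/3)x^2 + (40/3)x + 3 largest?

R'(x) = -4x^2 - (4/3)x + 40/3, which vanishes at x = -2 and x = 5/3.
Candidates: R(-5) = 259/3; R(-2) = -47/3; R(5/3) = 1393/81; R(4) = -119/3.
The maximum over the interval is 259/3, attained at x = -5.

-5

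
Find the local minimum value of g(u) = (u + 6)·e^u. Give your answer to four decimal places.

-0.0009

Differentiating with the product rule gives g'(u) = (u + 7)·e^u. Since e^u > 0, the only critical point is u = -7.
g''(-7) has the same sign as 1 > 0, so this is a local minimum.
g(-7) = (-1)·e^(-7) ≈ -0.0009.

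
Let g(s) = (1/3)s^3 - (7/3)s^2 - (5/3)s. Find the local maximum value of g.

23/81

g'(s) = s^2 - (14/3)s - 5/3 = 0 at s = -1/3, 5.
Second-derivative test with g''(s) = 2s - 14/3: g''(-1/3) = -16/3 < 0 ⇒ local maximum; g''(5) = 16/3 > 0 ⇒ local minimum.
The local maximum is g(-1/3) = 23/81.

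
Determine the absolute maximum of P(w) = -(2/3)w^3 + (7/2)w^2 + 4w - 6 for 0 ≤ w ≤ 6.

P'(w) = -2w^2 + 7w + 4, whose only zero in [0, 6] is w = 4.
Evaluating at the critical points and endpoints: P(0) = -6, P(4) = 70/3, P(6) = 0.
The maximum over the interval is 70/3, attained at w = 4.

70/3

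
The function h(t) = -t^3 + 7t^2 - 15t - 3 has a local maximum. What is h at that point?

-12

h'(t) = -3t^2 + 14t - 15 = 0 at t = 5/3, 3.
Since h''(t) = -6t + 14, we get h''(5/3) = 4 > 0 ⇒ local minimum; h''(3) = -4 < 0 ⇒ local maximum.
So the local maximum value is h(3) = -12.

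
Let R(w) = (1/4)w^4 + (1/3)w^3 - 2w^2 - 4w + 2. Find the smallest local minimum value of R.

-22/3

R'(w) = w^3 + w^2 - 4w - 4. Setting R'(w) = 0 gives w ∈ {-2, -1, 2}.
Since R''(w) = 3w^2 + 2w - 4, we get R''(-2) = 4 > 0 ⇒ local minimum; R''(-1) = -3 < 0 ⇒ local maximum; R''(2) = 12 > 0 ⇒ local minimum.
The smallest local minimum is R(2) = -22/3.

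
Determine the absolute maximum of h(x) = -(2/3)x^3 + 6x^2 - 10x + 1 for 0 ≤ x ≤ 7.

53/3

Differentiating, h'(x) = -2x^2 + 12x - 10; which vanishes at x = 1 and x = 5.
Candidates: h(0) = 1,  h(1) = -11/3,  h(5) = 53/3,  h(7) = -11/3.
The maximum over the interval is 53/3, attained at x = 5.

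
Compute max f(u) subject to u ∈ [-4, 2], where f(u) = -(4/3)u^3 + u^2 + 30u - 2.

154/3

f'(u) = -4u^2 + 2u + 30, whose only zero in [-4, 2] is u = -5/2.
Compare values at every candidate in [-4, 2]: f(-4) = -62/3,  f(-5/2) = -599/12,  f(2) = 154/3.
So the maximum is f(2) = 154/3.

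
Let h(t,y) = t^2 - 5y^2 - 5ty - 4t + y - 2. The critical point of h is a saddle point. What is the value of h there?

∂h/∂t = 2t - 5y - 4 = 0 and ∂h/∂y = -5t - 10y + 1 = 0, so (t, y) = (1, -2/5).
The Hessian has h_{tt} = 2, h_{yy} = -10, h_{ty} = -5, giving D = -45 < 0, so the point is a saddle point.
h(1, -2/5) = -21/5.

-21/5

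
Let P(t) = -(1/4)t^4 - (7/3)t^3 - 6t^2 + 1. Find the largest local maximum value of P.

P'(t) = -t^3 - 7t^2 - 12t = 0 at t = -4, -3, 0.
P''(t) = -3t^2 - 14t - 12. P''(-4) = -4 < 0 ⇒ local maximum; P''(-3) = 3 > 0 ⇒ local minimum; P''(0) = -12 < 0 ⇒ local maximum.
Thus P has its largest local maximum at t = 0, with value 1.

1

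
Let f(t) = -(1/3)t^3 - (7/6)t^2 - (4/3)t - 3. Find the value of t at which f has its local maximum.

f'(t) = -t^2 - (7/3)t - 4/3 = 0 at t = -4/3, -1.
Second-derivative test with f''(t) = -2t - 7/3: f''(-4/3) = 1/3 > 0 ⇒ local minimum; f''(-1) = -1/3 < 0 ⇒ local maximum.
Thus f has its local maximum at t = -1, with value -5/2.

-1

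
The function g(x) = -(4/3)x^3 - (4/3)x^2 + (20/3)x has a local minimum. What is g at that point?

-700/81

Critical points: g'(x) = -4x^2 - (8/3)x + 20/3 vanishes at x = -5/3, 1.
Since g''(x) = -8x - 8/3, we get g''(-5/3) = 32/3 > 0 ⇒ local minimum; g''(1) = -32/3 < 0 ⇒ local maximum.
So the local minimum value is g(-5/3) = -700/81.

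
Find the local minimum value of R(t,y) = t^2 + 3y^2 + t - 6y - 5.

∂R/∂t = 2t + 1 = 0 and ∂R/∂y = 6y - 6 = 0, so (t, y) = (-1/2, 1).
The Hessian has R_{tt} = 2, R_{yy} = 6, R_{ty} = 0, giving D = 12 > 0 with R_{tt} > 0, so the point is a local minimum.
R(-1/2, 1) = -33/4.

-33/4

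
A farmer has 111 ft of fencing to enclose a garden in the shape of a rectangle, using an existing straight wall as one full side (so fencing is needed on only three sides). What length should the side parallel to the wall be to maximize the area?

Let the sides perpendicular to the wall have length x and the parallel side y, so 2x + y = 111 and the area is A = xy = x(111 − 2x).
A'(x) = 111 − 4x = 0 gives x = 111/4, and A''(x) = −4 < 0 confirms a maximum.
Then y = 111 − 2·111/4 = 111/2 and A = 12321/8.

111/2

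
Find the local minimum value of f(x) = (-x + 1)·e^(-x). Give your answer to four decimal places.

-0.1353

By the product rule, f'(x) = (x - 2)·e^(-x). Since e^(-x) > 0, the only critical point is x = 2.
f''(2) has the same sign as 1 > 0, so this is a local minimum.
f(2) = (-1)·e^(-2) ≈ -0.1353.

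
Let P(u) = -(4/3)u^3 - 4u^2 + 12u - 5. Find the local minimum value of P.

P'(u) = -4u^2 - 8u + 12. Setting P'(u) = 0 gives u ∈ {-3, 1}.
Second-derivative test with P''(u) = -8u - 8: P''(-3) = 16 > 0 ⇒ local minimum; P''(1) = -16 < 0 ⇒ local maximum.
Thus P has its local minimum at u = -3, with value -41.

-41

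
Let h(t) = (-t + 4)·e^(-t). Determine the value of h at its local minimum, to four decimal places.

-0.0067

Differentiating with the product rule gives h'(t) = (t - 5)·e^(-t). Since e^(-t) > 0, the only critical point is t = 5.
h''(5) has the same sign as 1 > 0, so this is a local minimum.
h(5) = (-1)·e^(-5) ≈ -0.0067.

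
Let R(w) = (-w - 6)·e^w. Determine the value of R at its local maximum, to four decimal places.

0.0009

Differentiating with the product rule gives R'(w) = (-w - 7)·e^w. Since e^w > 0, the only critical point is w = -7.
R''(-7) has the same sign as -1 < 0, so this is a local maximum.
R(-7) = (1)·e^(-7) ≈ 0.0009.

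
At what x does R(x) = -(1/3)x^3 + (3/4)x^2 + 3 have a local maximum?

Critical points: R'(x) = -x^2 + (3/2)x vanishes at x = 0, 3/2.
Since R''(x) = -2x + 3/2, we get R''(0) = 3/2 > 0 ⇒ local minimum; R''(3/2) = -3/2 < 0 ⇒ local maximum.
Thus R has its local maximum at x = 3/2, with value 57/16.

3/2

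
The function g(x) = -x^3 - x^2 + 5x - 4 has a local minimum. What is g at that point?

-283/27

g'(x) = -3x^2 - 2x + 5 = 0 at x = -5/3, 1.
Second-derivative test with g''(x) = -6x - 2: g''(-5/3) = 8 > 0 ⇒ local minimum; g''(1) = -8 < 0 ⇒ local maximum.
The local minimum is g(-5/3) = -283/27.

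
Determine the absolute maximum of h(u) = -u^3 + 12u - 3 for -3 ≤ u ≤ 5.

13

h'(u) = -3u^2 + 12, which vanishes at u = -2 and u = 2.
Candidates: h(-3) = -12, h(-2) = -19, h(2) = 13, h(5) = -68.
The maximum over the interval is 13, attained at u = 2.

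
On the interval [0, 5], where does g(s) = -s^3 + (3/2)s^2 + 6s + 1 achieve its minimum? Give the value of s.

g'(s) = -3s^2 + 3s + 6, whose only zero in [0, 5] is s = 2.
Candidates: g(0) = 1, g(2) = 11, g(5) = -113/2.
So the minimum is g(5) = -113/2.

5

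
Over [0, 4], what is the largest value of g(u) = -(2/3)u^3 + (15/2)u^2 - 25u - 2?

-2

The derivative is -2u^2 + 15u - 25, whose only zero in [0, 4] is u = 5/2.
Evaluating at the critical points and endpoints: g(0) = -2, g(5/2) = -673/24, g(4) = -74/3.
Hence the absolute maximum is -2 at u = 0.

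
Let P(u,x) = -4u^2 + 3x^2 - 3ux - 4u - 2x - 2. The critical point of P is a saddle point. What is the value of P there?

∂P/∂u = -8u - 3x - 4 = 0 and ∂P/∂x = -3u + 6x - 2 = 0, so (u, x) = (-10/19, 4/57).
The Hessian has P_{uu} = -8, P_{xx} = 6, P_{ux} = -3, giving D = -57 < 0, so the point is a saddle point.
P(-10/19, 4/57) = -58/57.

-58/57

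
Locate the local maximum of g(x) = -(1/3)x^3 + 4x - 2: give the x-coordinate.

2

g'(x) = -x^2 + 4 = 0 at x = -2, 2.
g''(x) = -2x. g''(-2) = 4 > 0 ⇒ local minimum; g''(2) = -4 < 0 ⇒ local maximum.
So the local maximum value is g(2) = 10/3.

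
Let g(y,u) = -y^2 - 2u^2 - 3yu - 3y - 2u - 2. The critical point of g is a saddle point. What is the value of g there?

-6

∂g/∂y = -2y - 3u - 3 = 0 and ∂g/∂u = -3y - 4u - 2 = 0, so (y, u) = (6, -5).
The Hessian has g_{yy} = -2, g_{uu} = -4, g_{yu} = -3, giving D = -1 < 0, so the point is a saddle point.
g(6, -5) = -6.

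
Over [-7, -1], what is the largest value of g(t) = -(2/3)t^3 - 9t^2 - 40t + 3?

The derivative is -2t^2 - 18t - 40, which vanishes at t = -5 and t = -4.
Candidates: g(-7) = 212/3, g(-5) = 184/3, g(-4) = 185/3, g(-1) = 104/3.
Hence the absolute maximum is 212/3 at t = -7.

212/3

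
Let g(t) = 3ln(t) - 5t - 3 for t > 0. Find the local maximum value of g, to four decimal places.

g'(t) = 3/t − 5 = 0 gives t = 3/5.
g''(t) = -3/t², which is negative for t > 0, so this is a local maximum.
g(3/5) = 3·ln(3/5) - 3 - 3 ≈ -7.5325.

-7.5325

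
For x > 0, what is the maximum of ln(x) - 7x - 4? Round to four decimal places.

f'(x) = 1/x − 7 = 0 gives x = 1/7.
f''(x) = -1/x², which is negative for x > 0, so this is a local maximum.
f(1/7) = 1·ln(1/7) - 1 - 4 ≈ -6.9459.

-6.9459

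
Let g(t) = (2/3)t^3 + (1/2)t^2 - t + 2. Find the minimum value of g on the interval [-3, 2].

-17/2

The derivative is 2t^2 + t - 1, which vanishes at t = -1 and t = 1/2.
Candidates: g(-3) = -17/2; g(-1) = 17/6; g(1/2) = 41/24; g(2) = 22/3.
The minimum over the interval is -17/2, attained at t = -3.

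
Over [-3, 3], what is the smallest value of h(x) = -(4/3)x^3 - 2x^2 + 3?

-51

Differentiating, h'(x) = -4x^2 - 4x; which vanishes at x = -1 and x = 0.
Compare values at every candidate in [-3, 3]: h(-3) = 21, h(-1) = 7/3, h(0) = 3, h(3) = -51.
Hence the absolute minimum is -51 at x = 3.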